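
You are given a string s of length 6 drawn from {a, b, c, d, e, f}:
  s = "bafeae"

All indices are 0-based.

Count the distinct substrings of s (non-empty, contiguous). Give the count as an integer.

19

sorted suffixes:
  #0 SA[0]=4  'ae'
  #1 SA[1]=1  'afeae'
  #2 SA[2]=0  'bafeae'
  #3 SA[3]=5  'e'
  #4 SA[4]=3  'eae'
  #5 SA[5]=2  'feae'

SA = [4, 1, 0, 5, 3, 2]
i: (SA[i-1],SA[i]) lcp shared
  1: (4,1) 1 'a'
  2: (1,0) 0 ''
  3: (0,5) 0 ''
  4: (5,3) 1 'e'
  5: (3,2) 0 ''

n(n+1)/2 = 6·7/2 = 21
Σ LCP = 0 + 1 + 0 + 0 + 1 + 0 = 2
distinct = 21 − 2 = 19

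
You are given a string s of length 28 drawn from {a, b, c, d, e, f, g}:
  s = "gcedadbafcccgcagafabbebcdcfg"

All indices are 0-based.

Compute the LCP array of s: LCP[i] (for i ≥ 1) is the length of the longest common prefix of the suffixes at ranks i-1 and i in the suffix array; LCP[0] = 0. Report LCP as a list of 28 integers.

rank | idx | suffix
   0 |  18 | abbebcdcfg
   1 |   4 | adbafcccgcagafabbebcdcfg
   2 |  16 | afabbebcdcfg
   3 |   7 | afcccgcagafabbebcdcfg
   4 |  14 | agafabbebcdcfg
   5 |   6 | bafcccgcagafabbebcdcfg
   6 |  19 | bbebcdcfg
   7 |  22 | bcdcfg
   8 |  20 | bebcdcfg
   9 |  13 | cagafabbebcdcfg
  10 |   9 | cccgcagafabbebcdcfg
  11 |  10 | ccgcagafabbebcdcfg
  12 |  23 | cdcfg
  13 |   1 | cedadbafcccgcagafabbebcdcfg
  14 |  25 | cfg
  15 |  11 | cgcagafabbebcdcfg
  16 |   3 | dadbafcccgcagafabbebcdcfg
  17 |   5 | dbafcccgcagafabbebcdcfg
  18 |  24 | dcfg
  19 |  21 | ebcdcfg
  20 |   2 | edadbafcccgcagafabbebcdcfg
  21 |  17 | fabbebcdcfg
  22 |   8 | fcccgcagafabbebcdcfg
  23 |  26 | fg
  24 |  27 | g
  25 |  15 | gafabbebcdcfg
  26 |  12 | gcagafabbebcdcfg
  27 |   0 | gcedadbafcccgcagafabbebcdcfg

SA = [18, 4, 16, 7, 14, 6, 19, 22, 20, 13, 9, 10, 23, 1, 25, 11, 3, 5, 24, 21, 2, 17, 8, 26, 27, 15, 12, 0]
rank  pair      lcp
   1  s[18:],s[4:]  1  'a'
   2  s[4:],s[16:]  1  'a'
   3  s[16:],s[7:]  2  'af'
   4  s[7:],s[14:]  1  'a'
   5  s[14:],s[6:]  0  ''
   6  s[6:],s[19:]  1  'b'
   7  s[19:],s[22:]  1  'b'
   8  s[22:],s[20:]  1  'b'
   9  s[20:],s[13:]  0  ''
  10  s[13:],s[9:]  1  'c'
  11  s[9:],s[10:]  2  'cc'
  12  s[10:],s[23:]  1  'c'
  13  s[23:],s[1:]  1  'c'
  14  s[1:],s[25:]  1  'c'
  15  s[25:],s[11:]  1  'c'
  16  s[11:],s[3:]  0  ''
  17  s[3:],s[5:]  1  'd'
  18  s[5:],s[24:]  1  'd'
  19  s[24:],s[21:]  0  ''
  20  s[21:],s[2:]  1  'e'
  21  s[2:],s[17:]  0  ''
  22  s[17:],s[8:]  1  'f'
  23  s[8:],s[26:]  1  'f'
  24  s[26:],s[27:]  0  ''
  25  s[27:],s[15:]  1  'g'
  26  s[15:],s[12:]  1  'g'
  27  s[12:],s[0:]  2  'gc'

[0, 1, 1, 2, 1, 0, 1, 1, 1, 0, 1, 2, 1, 1, 1, 1, 0, 1, 1, 0, 1, 0, 1, 1, 0, 1, 1, 2]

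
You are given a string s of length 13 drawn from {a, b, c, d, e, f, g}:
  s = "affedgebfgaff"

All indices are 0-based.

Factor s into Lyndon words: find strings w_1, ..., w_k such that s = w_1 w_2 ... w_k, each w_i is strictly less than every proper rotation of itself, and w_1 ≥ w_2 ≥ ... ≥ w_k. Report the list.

["affedgebfg", "aff"]

emit factor 1: 'affedgebfg' (i=0, period=10)
emit factor 2: 'aff' (i=10, period=3)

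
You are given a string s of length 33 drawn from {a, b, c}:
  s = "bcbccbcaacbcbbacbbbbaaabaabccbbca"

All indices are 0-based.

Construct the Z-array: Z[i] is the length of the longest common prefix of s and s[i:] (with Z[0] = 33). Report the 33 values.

Z[0]=33
i=1: outside box; Z[1]=0
i=2: outside box; Z[2]=2 extend→box=[2,4)
i=3: min(r-i=1, Z[1]=0)=0; Z[3]=0
i=4: outside box; Z[4]=0
i=5: outside box; Z[5]=2 extend→box=[5,7)
i=6: min(r-i=1, Z[1]=0)=0; Z[6]=0
i=7: outside box; Z[7]=0
i=8: outside box; Z[8]=0
i=9: outside box; Z[9]=0
i=10: outside box; Z[10]=3 extend→box=[10,13)
i=11: min(r-i=2, Z[1]=0)=0; Z[11]=0
i=12: min(r-i=1, Z[2]=2)=1; Z[12]=1
i=13: outside box; Z[13]=1 extend→box=[13,14)
i=14: outside box; Z[14]=0
i=15: outside box; Z[15]=0
i=16: outside box; Z[16]=1 extend→box=[16,17)
i=17: outside box; Z[17]=1 extend→box=[17,18)
i=18: outside box; Z[18]=1 extend→box=[18,19)
i=19: outside box; Z[19]=1 extend→box=[19,20)
i=20: outside box; Z[20]=0
i=21: outside box; Z[21]=0
i=22: outside box; Z[22]=0
i=23: outside box; Z[23]=1 extend→box=[23,24)
i=24: outside box; Z[24]=0
i=25: outside box; Z[25]=0
i=26: outside box; Z[26]=2 extend→box=[26,28)
i=27: min(r-i=1, Z[1]=0)=0; Z[27]=0
i=28: outside box; Z[28]=0
i=29: outside box; Z[29]=1 extend→box=[29,30)
i=30: outside box; Z[30]=2 extend→box=[30,32)
i=31: min(r-i=1, Z[1]=0)=0; Z[31]=0
i=32: outside box; Z[32]=0

[33, 0, 2, 0, 0, 2, 0, 0, 0, 0, 3, 0, 1, 1, 0, 0, 1, 1, 1, 1, 0, 0, 0, 1, 0, 0, 2, 0, 0, 1, 2, 0, 0]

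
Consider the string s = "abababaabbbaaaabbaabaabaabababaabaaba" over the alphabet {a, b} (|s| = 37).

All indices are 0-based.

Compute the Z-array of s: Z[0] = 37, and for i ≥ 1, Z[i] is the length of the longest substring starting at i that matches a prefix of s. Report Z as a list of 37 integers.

[37, 0, 5, 0, 3, 0, 1, 2, 0, 0, 0, 1, 1, 1, 2, 0, 0, 1, 3, 0, 1, 3, 0, 1, 9, 0, 5, 0, 3, 0, 1, 3, 0, 1, 3, 0, 1]

Z[0]=37
i=1: i≥r, start 0; Z[1]=0
i=2: i≥r, start 0; Z[2]=5 scan→box=[2,7)
i=3: min(r-i=4, Z[1]=0)=0; Z[3]=0
i=4: min(r-i=3, Z[2]=5)=3; Z[4]=3
i=5: min(r-i=2, Z[3]=0)=0; Z[5]=0
i=6: min(r-i=1, Z[4]=3)=1; Z[6]=1
i=7: i≥r, start 0; Z[7]=2 scan→box=[7,9)
i=8: min(r-i=1, Z[1]=0)=0; Z[8]=0
i=9: i≥r, start 0; Z[9]=0
i=10: i≥r, start 0; Z[10]=0
i=11: i≥r, start 0; Z[11]=1 scan→box=[11,12)
i=12: i≥r, start 0; Z[12]=1 scan→box=[12,13)
i=13: i≥r, start 0; Z[13]=1 scan→box=[13,14)
i=14: i≥r, start 0; Z[14]=2 scan→box=[14,16)
i=15: min(r-i=1, Z[1]=0)=0; Z[15]=0
i=16: i≥r, start 0; Z[16]=0
i=17: i≥r, start 0; Z[17]=1 scan→box=[17,18)
i=18: i≥r, start 0; Z[18]=3 scan→box=[18,21)
i=19: min(r-i=2, Z[1]=0)=0; Z[19]=0
i=20: min(r-i=1, Z[2]=5)=1; Z[20]=1
i=21: i≥r, start 0; Z[21]=3 scan→box=[21,24)
i=22: min(r-i=2, Z[1]=0)=0; Z[22]=0
i=23: min(r-i=1, Z[2]=5)=1; Z[23]=1
i=24: i≥r, start 0; Z[24]=9 scan→box=[24,33)
i=25: min(r-i=8, Z[1]=0)=0; Z[25]=0
i=26: min(r-i=7, Z[2]=5)=5; Z[26]=5
i=27: min(r-i=6, Z[3]=0)=0; Z[27]=0
i=28: min(r-i=5, Z[4]=3)=3; Z[28]=3
i=29: min(r-i=4, Z[5]=0)=0; Z[29]=0
i=30: min(r-i=3, Z[6]=1)=1; Z[30]=1
i=31: min(r-i=2, Z[7]=2)=2; Z[31]=3 scan→box=[31,34)
i=32: min(r-i=2, Z[1]=0)=0; Z[32]=0
i=33: min(r-i=1, Z[2]=5)=1; Z[33]=1
i=34: i≥r, start 0; Z[34]=3 scan→box=[34,37)
i=35: min(r-i=2, Z[1]=0)=0; Z[35]=0
i=36: min(r-i=1, Z[2]=5)=1; Z[36]=1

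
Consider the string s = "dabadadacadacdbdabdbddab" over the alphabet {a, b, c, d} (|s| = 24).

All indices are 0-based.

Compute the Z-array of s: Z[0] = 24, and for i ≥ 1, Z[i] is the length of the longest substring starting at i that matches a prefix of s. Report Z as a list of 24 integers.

[24, 0, 0, 0, 2, 0, 2, 0, 0, 0, 2, 0, 0, 1, 0, 3, 0, 0, 1, 0, 1, 3, 0, 0]

Z[0]=24
i=1: fresh scan; Z[1]=0
i=2: fresh scan; Z[2]=0
i=3: fresh scan; Z[3]=0
i=4: fresh scan; Z[4]=2 scan→box=[4,6)
i=5: min(r-i=1, Z[1]=0)=0; Z[5]=0
i=6: fresh scan; Z[6]=2 scan→box=[6,8)
i=7: min(r-i=1, Z[1]=0)=0; Z[7]=0
i=8: fresh scan; Z[8]=0
i=9: fresh scan; Z[9]=0
i=10: fresh scan; Z[10]=2 scan→box=[10,12)
i=11: min(r-i=1, Z[1]=0)=0; Z[11]=0
i=12: fresh scan; Z[12]=0
i=13: fresh scan; Z[13]=1 scan→box=[13,14)
i=14: fresh scan; Z[14]=0
i=15: fresh scan; Z[15]=3 scan→box=[15,18)
i=16: min(r-i=2, Z[1]=0)=0; Z[16]=0
i=17: min(r-i=1, Z[2]=0)=0; Z[17]=0
i=18: fresh scan; Z[18]=1 scan→box=[18,19)
i=19: fresh scan; Z[19]=0
i=20: fresh scan; Z[20]=1 scan→box=[20,21)
i=21: fresh scan; Z[21]=3 scan→box=[21,24)
i=22: min(r-i=2, Z[1]=0)=0; Z[22]=0
i=23: min(r-i=1, Z[2]=0)=0; Z[23]=0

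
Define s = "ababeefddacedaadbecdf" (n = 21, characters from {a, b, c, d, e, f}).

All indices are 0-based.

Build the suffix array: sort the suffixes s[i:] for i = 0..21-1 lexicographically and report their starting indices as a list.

sorted suffixes:
  #0 SA[0]=13  'aadbecdf'
  #1 SA[1]=0  'ababeefddacedaadbecdf'
  #2 SA[2]=2  'abeefddacedaadbecdf'
  #3 SA[3]=9  'acedaadbecdf'
  #4 SA[4]=14  'adbecdf'
  #5 SA[5]=1  'babeefddacedaadbecdf'
  #6 SA[6]=16  'becdf'
  #7 SA[7]=3  'beefddacedaadbecdf'
  #8 SA[8]=18  'cdf'
  #9 SA[9]=10  'cedaadbecdf'
  #10 SA[10]=12  'daadbecdf'
  #11 SA[11]=8  'dacedaadbecdf'
  #12 SA[12]=15  'dbecdf'
  #13 SA[13]=7  'ddacedaadbecdf'
  #14 SA[14]=19  'df'
  #15 SA[15]=17  'ecdf'
  #16 SA[16]=11  'edaadbecdf'
  #17 SA[17]=4  'eefddacedaadbecdf'
  #18 SA[18]=5  'efddacedaadbecdf'
  #19 SA[19]=20  'f'
  #20 SA[20]=6  'fddacedaadbecdf'

[13, 0, 2, 9, 14, 1, 16, 3, 18, 10, 12, 8, 15, 7, 19, 17, 11, 4, 5, 20, 6]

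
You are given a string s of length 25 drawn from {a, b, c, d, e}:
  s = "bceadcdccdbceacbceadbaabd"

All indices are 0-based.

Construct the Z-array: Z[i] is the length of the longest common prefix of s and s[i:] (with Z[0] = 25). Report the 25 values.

Z[0]=25
i=1: i≥r, start 0; Z[1]=0
i=2: i≥r, start 0; Z[2]=0
i=3: i≥r, start 0; Z[3]=0
i=4: i≥r, start 0; Z[4]=0
i=5: i≥r, start 0; Z[5]=0
i=6: i≥r, start 0; Z[6]=0
i=7: i≥r, start 0; Z[7]=0
i=8: i≥r, start 0; Z[8]=0
i=9: i≥r, start 0; Z[9]=0
i=10: i≥r, start 0; Z[10]=4 scan→box=[10,14)
i=11: min(r-i=3, Z[1]=0)=0; Z[11]=0
i=12: min(r-i=2, Z[2]=0)=0; Z[12]=0
i=13: min(r-i=1, Z[3]=0)=0; Z[13]=0
i=14: i≥r, start 0; Z[14]=0
i=15: i≥r, start 0; Z[15]=5 scan→box=[15,20)
i=16: min(r-i=4, Z[1]=0)=0; Z[16]=0
i=17: min(r-i=3, Z[2]=0)=0; Z[17]=0
i=18: min(r-i=2, Z[3]=0)=0; Z[18]=0
i=19: min(r-i=1, Z[4]=0)=0; Z[19]=0
i=20: i≥r, start 0; Z[20]=1 scan→box=[20,21)
i=21: i≥r, start 0; Z[21]=0
i=22: i≥r, start 0; Z[22]=0
i=23: i≥r, start 0; Z[23]=1 scan→box=[23,24)
i=24: i≥r, start 0; Z[24]=0

[25, 0, 0, 0, 0, 0, 0, 0, 0, 0, 4, 0, 0, 0, 0, 5, 0, 0, 0, 0, 1, 0, 0, 1, 0]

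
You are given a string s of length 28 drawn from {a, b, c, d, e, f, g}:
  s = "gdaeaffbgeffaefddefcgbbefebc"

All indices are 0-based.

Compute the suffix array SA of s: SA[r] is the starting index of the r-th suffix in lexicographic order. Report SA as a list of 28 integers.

[2, 12, 4, 21, 26, 22, 7, 27, 19, 1, 15, 16, 3, 25, 17, 13, 23, 9, 11, 6, 18, 14, 24, 10, 5, 20, 0, 8]

sorted suffixes:
  #0 SA[0]=2  'aeaffbgeffaefddefcgbbefebc'
  #1 SA[1]=12  'aefddefcgbbefebc'
  #2 SA[2]=4  'affbgeffaefddefcgbbefebc'
  #3 SA[3]=21  'bbefebc'
  #4 SA[4]=26  'bc'
  #5 SA[5]=22  'befebc'
  #6 SA[6]=7  'bgeffaefddefcgbbefebc'
  #7 SA[7]=27  'c'
  #8 SA[8]=19  'cgbbefebc'
  #9 SA[9]=1  'daeaffbgeffaefddefcgbbefebc'
  #10 SA[10]=15  'ddefcgbbefebc'
  #11 SA[11]=16  'defcgbbefebc'
  #12 SA[12]=3  'eaffbgeffaefddefcgbbefebc'
  #13 SA[13]=25  'ebc'
  #14 SA[14]=17  'efcgbbefebc'
  #15 SA[15]=13  'efddefcgbbefebc'
  #16 SA[16]=23  'efebc'
  #17 SA[17]=9  'effaefddefcgbbefebc'
  #18 SA[18]=11  'faefddefcgbbefebc'
  #19 SA[19]=6  'fbgeffaefddefcgbbefebc'
  #20 SA[20]=18  'fcgbbefebc'
  #21 SA[21]=14  'fddefcgbbefebc'
  #22 SA[22]=24  'febc'
  #23 SA[23]=10  'ffaefddefcgbbefebc'
  #24 SA[24]=5  'ffbgeffaefddefcgbbefebc'
  #25 SA[25]=20  'gbbefebc'
  #26 SA[26]=0  'gdaeaffbgeffaefddefcgbbefebc'
  #27 SA[27]=8  'geffaefddefcgbbefebc'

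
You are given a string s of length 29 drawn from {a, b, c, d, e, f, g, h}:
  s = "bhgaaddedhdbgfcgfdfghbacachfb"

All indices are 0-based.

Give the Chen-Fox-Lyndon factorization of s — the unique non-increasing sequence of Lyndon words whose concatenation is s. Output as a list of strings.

emit factor 1: 'bhg' (i=0, period=3)
emit factor 2: 'aaddedhdbgfcgfdfghbacachfb' (i=3, period=26)

["bhg", "aaddedhdbgfcgfdfghbacachfb"]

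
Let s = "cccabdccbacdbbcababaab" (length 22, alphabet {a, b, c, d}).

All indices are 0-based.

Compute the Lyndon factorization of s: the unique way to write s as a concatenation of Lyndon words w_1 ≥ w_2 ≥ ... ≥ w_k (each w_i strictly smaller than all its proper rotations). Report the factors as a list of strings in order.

["c", "c", "c", "abdccbacdbbc", "ab", "ab", "aab"]

emit factor 1: 'c' (i=0, period=1)
emit factor 2: 'c' (i=1, period=1)
emit factor 3: 'c' (i=2, period=1)
emit factor 4: 'abdccbacdbbc' (i=3, period=12)
emit factor 5: 'ab' (i=15, period=2)
emit factor 6: 'ab' (i=17, period=2)
emit factor 7: 'aab' (i=19, period=3)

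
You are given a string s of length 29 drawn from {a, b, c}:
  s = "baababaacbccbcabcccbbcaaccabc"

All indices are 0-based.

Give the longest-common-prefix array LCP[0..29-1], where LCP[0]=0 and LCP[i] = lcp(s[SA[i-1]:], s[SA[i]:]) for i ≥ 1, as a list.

[0, 2, 3, 1, 3, 2, 3, 1, 2, 0, 3, 2, 1, 1, 2, 3, 2, 3, 0, 1, 2, 4, 1, 2, 3, 1, 2, 3, 2]

sorted suffixes:
  #0 SA[0]=1  'aababaacbccbcabcccbbcaaccabc'
  #1 SA[1]=6  'aacbccbcabcccbbcaaccabc'
  #2 SA[2]=22  'aaccabc'
  #3 SA[3]=4  'abaacbccbcabcccbbcaaccabc'
  #4 SA[4]=2  'ababaacbccbcabcccbbcaaccabc'
  #5 SA[5]=26  'abc'
  #6 SA[6]=14  'abcccbbcaaccabc'
  #7 SA[7]=7  'acbccbcabcccbbcaaccabc'
  #8 SA[8]=23  'accabc'
  #9 SA[9]=0  'baababaacbccbcabcccbbcaaccabc'
  #10 SA[10]=5  'baacbccbcabcccbbcaaccabc'
  #11 SA[11]=3  'babaacbccbcabcccbbcaaccabc'
  #12 SA[12]=19  'bbcaaccabc'
  #13 SA[13]=27  'bc'
  #14 SA[14]=20  'bcaaccabc'
  #15 SA[15]=12  'bcabcccbbcaaccabc'
  #16 SA[16]=9  'bccbcabcccbbcaaccabc'
  #17 SA[17]=15  'bcccbbcaaccabc'
  #18 SA[18]=28  'c'
  #19 SA[19]=21  'caaccabc'
  #20 SA[20]=25  'cabc'
  #21 SA[21]=13  'cabcccbbcaaccabc'
  #22 SA[22]=18  'cbbcaaccabc'
  #23 SA[23]=11  'cbcabcccbbcaaccabc'
  #24 SA[24]=8  'cbccbcabcccbbcaaccabc'
  #25 SA[25]=24  'ccabc'
  #26 SA[26]=17  'ccbbcaaccabc'
  #27 SA[27]=10  'ccbcabcccbbcaaccabc'
  #28 SA[28]=16  'cccbbcaaccabc'

SA = [1, 6, 22, 4, 2, 26, 14, 7, 23, 0, 5, 3, 19, 27, 20, 12, 9, 15, 28, 21, 25, 13, 18, 11, 8, 24, 17, 10, 16]
i: (SA[i-1],SA[i]) lcp shared
  1: (1,6) 2 'aa'
  2: (6,22) 3 'aac'
  3: (22,4) 1 'a'
  4: (4,2) 3 'aba'
  5: (2,26) 2 'ab'
  6: (26,14) 3 'abc'
  7: (14,7) 1 'a'
  8: (7,23) 2 'ac'
  9: (23,0) 0 ''
  10: (0,5) 3 'baa'
  11: (5,3) 2 'ba'
  12: (3,19) 1 'b'
  13: (19,27) 1 'b'
  14: (27,20) 2 'bc'
  15: (20,12) 3 'bca'
  16: (12,9) 2 'bc'
  17: (9,15) 3 'bcc'
  18: (15,28) 0 ''
  19: (28,21) 1 'c'
  20: (21,25) 2 'ca'
  21: (25,13) 4 'cabc'
  22: (13,18) 1 'c'
  23: (18,11) 2 'cb'
  24: (11,8) 3 'cbc'
  25: (8,24) 1 'c'
  26: (24,17) 2 'cc'
  27: (17,10) 3 'ccb'
  28: (10,16) 2 'cc'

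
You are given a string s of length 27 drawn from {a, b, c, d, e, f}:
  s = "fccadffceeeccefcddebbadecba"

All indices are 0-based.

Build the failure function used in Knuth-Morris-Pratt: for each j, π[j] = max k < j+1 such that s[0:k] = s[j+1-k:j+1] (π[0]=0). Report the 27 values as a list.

[0, 0, 0, 0, 0, 1, 1, 2, 0, 0, 0, 0, 0, 0, 1, 2, 0, 0, 0, 0, 0, 0, 0, 0, 0, 0, 0]

π[0] = 0
j=1 s[j]='c': π[1]=0 (border '')
j=2 s[j]='c': π[2]=0 (border '')
j=3 s[j]='a': π[3]=0 (border '')
j=4 s[j]='d': π[4]=0 (border '')
j=5 s[j]='f': π[5]=1 (border 'f')
j=6 s[j]='f': k: 1→0; π[6]=1 (border 'f')
j=7 s[j]='c': π[7]=2 (border 'fc')
j=8 s[j]='e': k: 2→0; π[8]=0 (border '')
j=9 s[j]='e': π[9]=0 (border '')
j=10 s[j]='e': π[10]=0 (border '')
j=11 s[j]='c': π[11]=0 (border '')
j=12 s[j]='c': π[12]=0 (border '')
j=13 s[j]='e': π[13]=0 (border '')
j=14 s[j]='f': π[14]=1 (border 'f')
j=15 s[j]='c': π[15]=2 (border 'fc')
j=16 s[j]='d': k: 2→0; π[16]=0 (border '')
j=17 s[j]='d': π[17]=0 (border '')
j=18 s[j]='e': π[18]=0 (border '')
j=19 s[j]='b': π[19]=0 (border '')
j=20 s[j]='b': π[20]=0 (border '')
j=21 s[j]='a': π[21]=0 (border '')
j=22 s[j]='d': π[22]=0 (border '')
j=23 s[j]='e': π[23]=0 (border '')
j=24 s[j]='c': π[24]=0 (border '')
j=25 s[j]='b': π[25]=0 (border '')
j=26 s[j]='a': π[26]=0 (border '')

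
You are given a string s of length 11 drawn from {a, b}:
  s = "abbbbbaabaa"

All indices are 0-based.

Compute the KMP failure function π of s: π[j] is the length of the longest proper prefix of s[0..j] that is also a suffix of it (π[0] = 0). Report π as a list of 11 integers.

π[0] = 0
j=1 s[j]='b': π[1]=0 (border '')
j=2 s[j]='b': π[2]=0 (border '')
j=3 s[j]='b': π[3]=0 (border '')
j=4 s[j]='b': π[4]=0 (border '')
j=5 s[j]='b': π[5]=0 (border '')
j=6 s[j]='a': π[6]=1 (border 'a')
j=7 s[j]='a': k: 1→0; π[7]=1 (border 'a')
j=8 s[j]='b': π[8]=2 (border 'ab')
j=9 s[j]='a': k: 2→0; π[9]=1 (border 'a')
j=10 s[j]='a': k: 1→0; π[10]=1 (border 'a')

[0, 0, 0, 0, 0, 0, 1, 1, 2, 1, 1]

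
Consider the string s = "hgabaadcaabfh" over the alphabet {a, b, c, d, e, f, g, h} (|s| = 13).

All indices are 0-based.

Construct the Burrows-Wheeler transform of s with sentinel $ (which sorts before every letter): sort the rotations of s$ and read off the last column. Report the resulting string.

hcbgaaaadabhf$

rank  rotation        last
    0  $hgabaadcaabfh  h
    1  aabfh$hgabaadc  c
    2  aadcaabfh$hgab  b
    3  abaadcaabfh$hg  g
    4  abfh$hgabaadca  a
    5  adcaabfh$hgaba  a
    6  baadcaabfh$hga  a
    7  bfh$hgabaadcaa  a
    8  caabfh$hgabaad  d
    9  dcaabfh$hgabaa  a
   10  fh$hgabaadcaab  b
   11  gabaadcaabfh$h  h
   12  h$hgabaadcaabf  f
   13  hgabaadcaabfh$  $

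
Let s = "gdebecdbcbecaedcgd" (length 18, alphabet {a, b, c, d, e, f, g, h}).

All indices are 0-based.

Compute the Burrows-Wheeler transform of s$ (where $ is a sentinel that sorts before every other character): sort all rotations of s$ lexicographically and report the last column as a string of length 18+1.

rank  rotation             last
    0  $gdebecdbcbecaedcgd  d
    1  aedcgd$gdebecdbcbec  c
    2  bcbecaedcgd$gdebecd  d
    3  becaedcgd$gdebecdbc  c
    4  becdbcbecaedcgd$gde  e
    5  caedcgd$gdebecdbcbe  e
    6  cbecaedcgd$gdebecdb  b
    7  cdbcbecaedcgd$gdebe  e
    8  cgd$gdebecdbcbecaed  d
    9  d$gdebecdbcbecaedcg  g
   10  dbcbecaedcgd$gdebec  c
   11  dcgd$gdebecdbcbecae  e
   12  debecdbcbecaedcgd$g  g
   13  ebecdbcbecaedcgd$gd  d
   14  ecaedcgd$gdebecdbcb  b
   15  ecdbcbecaedcgd$gdeb  b
   16  edcgd$gdebecdbcbeca  a
   17  gd$gdebecdbcbecaedc  c
   18  gdebecdbcbecaedcgd$  $

dcdceebedgcegdbbac$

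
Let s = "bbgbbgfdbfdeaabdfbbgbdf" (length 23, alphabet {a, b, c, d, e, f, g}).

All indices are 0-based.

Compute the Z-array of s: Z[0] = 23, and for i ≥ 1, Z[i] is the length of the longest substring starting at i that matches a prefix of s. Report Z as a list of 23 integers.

Z[0]=23
i=1: outside box; Z[1]=1 extend→box=[1,2)
i=2: outside box; Z[2]=0
i=3: outside box; Z[3]=3 extend→box=[3,6)
i=4: min(r-i=2, Z[1]=1)=1; Z[4]=1
i=5: min(r-i=1, Z[2]=0)=0; Z[5]=0
i=6: outside box; Z[6]=0
i=7: outside box; Z[7]=0
i=8: outside box; Z[8]=1 extend→box=[8,9)
i=9: outside box; Z[9]=0
i=10: outside box; Z[10]=0
i=11: outside box; Z[11]=0
i=12: outside box; Z[12]=0
i=13: outside box; Z[13]=0
i=14: outside box; Z[14]=1 extend→box=[14,15)
i=15: outside box; Z[15]=0
i=16: outside box; Z[16]=0
i=17: outside box; Z[17]=4 extend→box=[17,21)
i=18: min(r-i=3, Z[1]=1)=1; Z[18]=1
i=19: min(r-i=2, Z[2]=0)=0; Z[19]=0
i=20: min(r-i=1, Z[3]=3)=1; Z[20]=1
i=21: outside box; Z[21]=0
i=22: outside box; Z[22]=0

[23, 1, 0, 3, 1, 0, 0, 0, 1, 0, 0, 0, 0, 0, 1, 0, 0, 4, 1, 0, 1, 0, 0]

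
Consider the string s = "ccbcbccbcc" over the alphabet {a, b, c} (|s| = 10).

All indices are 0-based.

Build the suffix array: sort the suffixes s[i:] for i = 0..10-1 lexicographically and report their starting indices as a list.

[2, 7, 4, 9, 1, 6, 3, 8, 0, 5]

sorted suffixes:
  #0 SA[0]=2  'bcbccbcc'
  #1 SA[1]=7  'bcc'
  #2 SA[2]=4  'bccbcc'
  #3 SA[3]=9  'c'
  #4 SA[4]=1  'cbcbccbcc'
  #5 SA[5]=6  'cbcc'
  #6 SA[6]=3  'cbccbcc'
  #7 SA[7]=8  'cc'
  #8 SA[8]=0  'ccbcbccbcc'
  #9 SA[9]=5  'ccbcc'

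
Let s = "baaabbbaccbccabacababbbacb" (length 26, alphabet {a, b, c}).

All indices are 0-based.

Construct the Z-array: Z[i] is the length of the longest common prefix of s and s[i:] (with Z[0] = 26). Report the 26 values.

Z[0]=26
i=1: outside box; Z[1]=0
i=2: outside box; Z[2]=0
i=3: outside box; Z[3]=0
i=4: outside box; Z[4]=1 extend→box=[4,5)
i=5: outside box; Z[5]=1 extend→box=[5,6)
i=6: outside box; Z[6]=2 extend→box=[6,8)
i=7: min(r-i=1, Z[1]=0)=0; Z[7]=0
i=8: outside box; Z[8]=0
i=9: outside box; Z[9]=0
i=10: outside box; Z[10]=1 extend→box=[10,11)
i=11: outside box; Z[11]=0
i=12: outside box; Z[12]=0
i=13: outside box; Z[13]=0
i=14: outside box; Z[14]=2 extend→box=[14,16)
i=15: min(r-i=1, Z[1]=0)=0; Z[15]=0
i=16: outside box; Z[16]=0
i=17: outside box; Z[17]=0
i=18: outside box; Z[18]=2 extend→box=[18,20)
i=19: min(r-i=1, Z[1]=0)=0; Z[19]=0
i=20: outside box; Z[20]=1 extend→box=[20,21)
i=21: outside box; Z[21]=1 extend→box=[21,22)
i=22: outside box; Z[22]=2 extend→box=[22,24)
i=23: min(r-i=1, Z[1]=0)=0; Z[23]=0
i=24: outside box; Z[24]=0
i=25: outside box; Z[25]=1 extend→box=[25,26)

[26, 0, 0, 0, 1, 1, 2, 0, 0, 0, 1, 0, 0, 0, 2, 0, 0, 0, 2, 0, 1, 1, 2, 0, 0, 1]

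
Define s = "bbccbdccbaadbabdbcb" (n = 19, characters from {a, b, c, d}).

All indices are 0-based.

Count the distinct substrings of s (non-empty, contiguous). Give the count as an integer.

167

sorted suffixes:
  #0 SA[0]=9  'aadbabdbcb'
  #1 SA[1]=13  'abdbcb'
  #2 SA[2]=10  'adbabdbcb'
  #3 SA[3]=18  'b'
  #4 SA[4]=8  'baadbabdbcb'
  #5 SA[5]=12  'babdbcb'
  #6 SA[6]=0  'bbccbdccbaadbabdbcb'
  #7 SA[7]=16  'bcb'
  #8 SA[8]=1  'bccbdccbaadbabdbcb'
  #9 SA[9]=14  'bdbcb'
  #10 SA[10]=4  'bdccbaadbabdbcb'
  #11 SA[11]=17  'cb'
  #12 SA[12]=7  'cbaadbabdbcb'
  #13 SA[13]=3  'cbdccbaadbabdbcb'
  #14 SA[14]=6  'ccbaadbabdbcb'
  #15 SA[15]=2  'ccbdccbaadbabdbcb'
  #16 SA[16]=11  'dbabdbcb'
  #17 SA[17]=15  'dbcb'
  #18 SA[18]=5  'dccbaadbabdbcb'

SA = [9, 13, 10, 18, 8, 12, 0, 16, 1, 14, 4, 17, 7, 3, 6, 2, 11, 15, 5]
[i] adj suffixes → lcp
  [1] 9/13 → 1 ('a')
  [2] 13/10 → 1 ('a')
  [3] 10/18 → 0 ('')
  [4] 18/8 → 1 ('b')
  [5] 8/12 → 2 ('ba')
  [6] 12/0 → 1 ('b')
  [7] 0/16 → 1 ('b')
  [8] 16/1 → 2 ('bc')
  [9] 1/14 → 1 ('b')
  [10] 14/4 → 2 ('bd')
  [11] 4/17 → 0 ('')
  [12] 17/7 → 2 ('cb')
  [13] 7/3 → 2 ('cb')
  [14] 3/6 → 1 ('c')
  [15] 6/2 → 3 ('ccb')
  [16] 2/11 → 0 ('')
  [17] 11/15 → 2 ('db')
  [18] 15/5 → 1 ('d')

n(n+1)/2 = 19·20/2 = 190
Σ LCP = 0 + 1 + 1 + 0 + 1 + 2 + 1 + 1 + 2 + 1 + 2 + 0 + 2 + 2 + 1 + 3 + 0 + 2 + 1 = 23
distinct = 190 − 23 = 167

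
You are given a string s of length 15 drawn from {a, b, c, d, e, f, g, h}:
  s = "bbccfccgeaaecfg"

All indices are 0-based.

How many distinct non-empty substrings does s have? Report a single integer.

109

rank | idx | suffix
   0 |   9 | aaecfg
   1 |  10 | aecfg
   2 |   0 | bbccfccgeaaecfg
   3 |   1 | bccfccgeaaecfg
   4 |   2 | ccfccgeaaecfg
   5 |   5 | ccgeaaecfg
   6 |   3 | cfccgeaaecfg
   7 |  12 | cfg
   8 |   6 | cgeaaecfg
   9 |   8 | eaaecfg
  10 |  11 | ecfg
  11 |   4 | fccgeaaecfg
  12 |  13 | fg
  13 |  14 | g
  14 |   7 | geaaecfg

SA = [9, 10, 0, 1, 2, 5, 3, 12, 6, 8, 11, 4, 13, 14, 7]
rank  pair      lcp
   1  s[9:],s[10:]  1  'a'
   2  s[10:],s[0:]  0  ''
   3  s[0:],s[1:]  1  'b'
   4  s[1:],s[2:]  0  ''
   5  s[2:],s[5:]  2  'cc'
   6  s[5:],s[3:]  1  'c'
   7  s[3:],s[12:]  2  'cf'
   8  s[12:],s[6:]  1  'c'
   9  s[6:],s[8:]  0  ''
  10  s[8:],s[11:]  1  'e'
  11  s[11:],s[4:]  0  ''
  12  s[4:],s[13:]  1  'f'
  13  s[13:],s[14:]  0  ''
  14  s[14:],s[7:]  1  'g'

n(n+1)/2 = 15·16/2 = 120
Σ LCP = 0 + 1 + 0 + 1 + 0 + 2 + 1 + 2 + 1 + 0 + 1 + 0 + 1 + 0 + 1 = 11
distinct = 120 − 11 = 109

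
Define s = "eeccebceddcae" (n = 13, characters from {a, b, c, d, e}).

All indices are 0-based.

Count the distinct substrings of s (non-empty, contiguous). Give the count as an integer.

82

sorted suffixes:
  #0 SA[0]=11  'ae'
  #1 SA[1]=5  'bceddcae'
  #2 SA[2]=10  'cae'
  #3 SA[3]=2  'ccebceddcae'
  #4 SA[4]=3  'cebceddcae'
  #5 SA[5]=6  'ceddcae'
  #6 SA[6]=9  'dcae'
  #7 SA[7]=8  'ddcae'
  #8 SA[8]=12  'e'
  #9 SA[9]=4  'ebceddcae'
  #10 SA[10]=1  'eccebceddcae'
  #11 SA[11]=7  'eddcae'
  #12 SA[12]=0  'eeccebceddcae'

SA = [11, 5, 10, 2, 3, 6, 9, 8, 12, 4, 1, 7, 0]
[i] adj suffixes → lcp
  [1] 11/5 → 0 ('')
  [2] 5/10 → 0 ('')
  [3] 10/2 → 1 ('c')
  [4] 2/3 → 1 ('c')
  [5] 3/6 → 2 ('ce')
  [6] 6/9 → 0 ('')
  [7] 9/8 → 1 ('d')
  [8] 8/12 → 0 ('')
  [9] 12/4 → 1 ('e')
  [10] 4/1 → 1 ('e')
  [11] 1/7 → 1 ('e')
  [12] 7/0 → 1 ('e')

n(n+1)/2 = 13·14/2 = 91
Σ LCP = 0 + 0 + 0 + 1 + 1 + 2 + 0 + 1 + 0 + 1 + 1 + 1 + 1 = 9
distinct = 91 − 9 = 82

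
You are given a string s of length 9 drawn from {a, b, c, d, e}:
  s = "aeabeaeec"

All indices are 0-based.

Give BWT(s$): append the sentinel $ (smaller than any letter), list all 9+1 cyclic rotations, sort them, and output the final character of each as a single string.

rank  rotation    last
    0  $aeabeaeec  c
    1  abeaeec$ae  e
    2  aeabeaeec$  $
    3  aeec$aeabe  e
    4  beaeec$aea  a
    5  c$aeabeaee  e
    6  eabeaeec$a  a
    7  eaeec$aeab  b
    8  ec$aeabeae  e
    9  eec$aeabea  a

ce$eaeabea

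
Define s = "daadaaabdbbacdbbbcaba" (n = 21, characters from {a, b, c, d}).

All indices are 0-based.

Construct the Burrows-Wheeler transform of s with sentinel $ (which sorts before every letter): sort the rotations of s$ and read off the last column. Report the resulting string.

rank  rotation                last
    0  $daadaaabdbbacdbbbcaba  a
    1  a$daadaaabdbbacdbbbcab  b
    2  aaabdbbacdbbbcaba$daad  d
    3  aabdbbacdbbbcaba$daada  a
    4  aadaaabdbbacdbbbcaba$d  d
    5  aba$daadaaabdbbacdbbbc  c
    6  abdbbacdbbbcaba$daadaa  a
    7  acdbbbcaba$daadaaabdbb  b
    8  adaaabdbbacdbbbcaba$da  a
    9  ba$daadaaabdbbacdbbbca  a
   10  bacdbbbcaba$daadaaabdb  b
   11  bbacdbbbcaba$daadaaabd  d
   12  bbbcaba$daadaaabdbbacd  d
   13  bbcaba$daadaaabdbbacdb  b
   14  bcaba$daadaaabdbbacdbb  b
   15  bdbbacdbbbcaba$daadaaa  a
   16  caba$daadaaabdbbacdbbb  b
   17  cdbbbcaba$daadaaabdbba  a
   18  daaabdbbacdbbbcaba$daa  a
   19  daadaaabdbbacdbbbcaba$  $
   20  dbbacdbbbcaba$daadaaab  b
   21  dbbbcaba$daadaaabdbbac  c

abdadcabaabddbbabaa$bc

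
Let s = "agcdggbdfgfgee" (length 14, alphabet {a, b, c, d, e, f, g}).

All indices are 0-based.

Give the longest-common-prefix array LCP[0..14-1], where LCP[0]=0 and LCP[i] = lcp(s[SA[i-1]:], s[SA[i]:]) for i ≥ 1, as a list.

rank | idx | suffix
   0 |   0 | agcdggbdfgfgee
   1 |   6 | bdfgfgee
   2 |   2 | cdggbdfgfgee
   3 |   7 | dfgfgee
   4 |   3 | dggbdfgfgee
   5 |  13 | e
   6 |  12 | ee
   7 |  10 | fgee
   8 |   8 | fgfgee
   9 |   5 | gbdfgfgee
  10 |   1 | gcdggbdfgfgee
  11 |  11 | gee
  12 |   9 | gfgee
  13 |   4 | ggbdfgfgee

SA = [0, 6, 2, 7, 3, 13, 12, 10, 8, 5, 1, 11, 9, 4]
[i] adj suffixes → lcp
  [1] 0/6 → 0 ('')
  [2] 6/2 → 0 ('')
  [3] 2/7 → 0 ('')
  [4] 7/3 → 1 ('d')
  [5] 3/13 → 0 ('')
  [6] 13/12 → 1 ('e')
  [7] 12/10 → 0 ('')
  [8] 10/8 → 2 ('fg')
  [9] 8/5 → 0 ('')
  [10] 5/1 → 1 ('g')
  [11] 1/11 → 1 ('g')
  [12] 11/9 → 1 ('g')
  [13] 9/4 → 1 ('g')

[0, 0, 0, 0, 1, 0, 1, 0, 2, 0, 1, 1, 1, 1]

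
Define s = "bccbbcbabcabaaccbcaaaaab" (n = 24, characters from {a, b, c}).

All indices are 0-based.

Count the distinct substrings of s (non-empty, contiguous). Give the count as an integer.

260

sorted suffixes:
  #0 SA[0]=18  'aaaaab'
  #1 SA[1]=19  'aaaab'
  #2 SA[2]=20  'aaab'
  #3 SA[3]=21  'aab'
  #4 SA[4]=12  'aaccbcaaaaab'
  #5 SA[5]=22  'ab'
  #6 SA[6]=10  'abaaccbcaaaaab'
  #7 SA[7]=7  'abcabaaccbcaaaaab'
  #8 SA[8]=13  'accbcaaaaab'
  #9 SA[9]=23  'b'
  #10 SA[10]=11  'baaccbcaaaaab'
  #11 SA[11]=6  'babcabaaccbcaaaaab'
  #12 SA[12]=3  'bbcbabcabaaccbcaaaaab'
  #13 SA[13]=16  'bcaaaaab'
  #14 SA[14]=8  'bcabaaccbcaaaaab'
  #15 SA[15]=4  'bcbabcabaaccbcaaaaab'
  #16 SA[16]=0  'bccbbcbabcabaaccbcaaaaab'
  #17 SA[17]=17  'caaaaab'
  #18 SA[18]=9  'cabaaccbcaaaaab'
  #19 SA[19]=5  'cbabcabaaccbcaaaaab'
  #20 SA[20]=2  'cbbcbabcabaaccbcaaaaab'
  #21 SA[21]=15  'cbcaaaaab'
  #22 SA[22]=1  'ccbbcbabcabaaccbcaaaaab'
  #23 SA[23]=14  'ccbcaaaaab'

SA = [18, 19, 20, 21, 12, 22, 10, 7, 13, 23, 11, 6, 3, 16, 8, 4, 0, 17, 9, 5, 2, 15, 1, 14]
[i] adj suffixes → lcp
  [1] 18/19 → 4 ('aaaa')
  [2] 19/20 → 3 ('aaa')
  [3] 20/21 → 2 ('aa')
  [4] 21/12 → 2 ('aa')
  [5] 12/22 → 1 ('a')
  [6] 22/10 → 2 ('ab')
  [7] 10/7 → 2 ('ab')
  [8] 7/13 → 1 ('a')
  [9] 13/23 → 0 ('')
  [10] 23/11 → 1 ('b')
  [11] 11/6 → 2 ('ba')
  [12] 6/3 → 1 ('b')
  [13] 3/16 → 1 ('b')
  [14] 16/8 → 3 ('bca')
  [15] 8/4 → 2 ('bc')
  [16] 4/0 → 2 ('bc')
  [17] 0/17 → 0 ('')
  [18] 17/9 → 2 ('ca')
  [19] 9/5 → 1 ('c')
  [20] 5/2 → 2 ('cb')
  [21] 2/15 → 2 ('cb')
  [22] 15/1 → 1 ('c')
  [23] 1/14 → 3 ('ccb')

n(n+1)/2 = 24·25/2 = 300
Σ LCP = 0 + 4 + 3 + 2 + 2 + 1 + 2 + 2 + 1 + 0 + 1 + 2 + 1 + 1 + 3 + 2 + 2 + 0 + 2 + 1 + 2 + 2 + 1 + 3 = 40
distinct = 300 − 40 = 260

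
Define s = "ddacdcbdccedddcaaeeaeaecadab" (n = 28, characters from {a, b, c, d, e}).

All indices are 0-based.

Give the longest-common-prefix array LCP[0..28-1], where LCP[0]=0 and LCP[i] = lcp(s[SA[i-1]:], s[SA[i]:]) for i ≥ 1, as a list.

sorted suffixes:
  #0 SA[0]=15  'aaeeaeaecadab'
  #1 SA[1]=26  'ab'
  #2 SA[2]=2  'acdcbdccedddcaaeeaeaecadab'
  #3 SA[3]=24  'adab'
  #4 SA[4]=19  'aeaecadab'
  #5 SA[5]=21  'aecadab'
  #6 SA[6]=16  'aeeaeaecadab'
  #7 SA[7]=27  'b'
  #8 SA[8]=6  'bdccedddcaaeeaeaecadab'
  #9 SA[9]=14  'caaeeaeaecadab'
  #10 SA[10]=23  'cadab'
  #11 SA[11]=5  'cbdccedddcaaeeaeaecadab'
  #12 SA[12]=8  'ccedddcaaeeaeaecadab'
  #13 SA[13]=3  'cdcbdccedddcaaeeaeaecadab'
  #14 SA[14]=9  'cedddcaaeeaeaecadab'
  #15 SA[15]=25  'dab'
  #16 SA[16]=1  'dacdcbdccedddcaaeeaeaecadab'
  #17 SA[17]=13  'dcaaeeaeaecadab'
  #18 SA[18]=4  'dcbdccedddcaaeeaeaecadab'
  #19 SA[19]=7  'dccedddcaaeeaeaecadab'
  #20 SA[20]=0  'ddacdcbdccedddcaaeeaeaecadab'
  #21 SA[21]=12  'ddcaaeeaeaecadab'
  #22 SA[22]=11  'dddcaaeeaeaecadab'
  #23 SA[23]=18  'eaeaecadab'
  #24 SA[24]=20  'eaecadab'
  #25 SA[25]=22  'ecadab'
  #26 SA[26]=10  'edddcaaeeaeaecadab'
  #27 SA[27]=17  'eeaeaecadab'

SA = [15, 26, 2, 24, 19, 21, 16, 27, 6, 14, 23, 5, 8, 3, 9, 25, 1, 13, 4, 7, 0, 12, 11, 18, 20, 22, 10, 17]
[i] adj suffixes → lcp
  [1] 15/26 → 1 ('a')
  [2] 26/2 → 1 ('a')
  [3] 2/24 → 1 ('a')
  [4] 24/19 → 1 ('a')
  [5] 19/21 → 2 ('ae')
  [6] 21/16 → 2 ('ae')
  [7] 16/27 → 0 ('')
  [8] 27/6 → 1 ('b')
  [9] 6/14 → 0 ('')
  [10] 14/23 → 2 ('ca')
  [11] 23/5 → 1 ('c')
  [12] 5/8 → 1 ('c')
  [13] 8/3 → 1 ('c')
  [14] 3/9 → 1 ('c')
  [15] 9/25 → 0 ('')
  [16] 25/1 → 2 ('da')
  [17] 1/13 → 1 ('d')
  [18] 13/4 → 2 ('dc')
  [19] 4/7 → 2 ('dc')
  [20] 7/0 → 1 ('d')
  [21] 0/12 → 2 ('dd')
  [22] 12/11 → 2 ('dd')
  [23] 11/18 → 0 ('')
  [24] 18/20 → 3 ('eae')
  [25] 20/22 → 1 ('e')
  [26] 22/10 → 1 ('e')
  [27] 10/17 → 1 ('e')

[0, 1, 1, 1, 1, 2, 2, 0, 1, 0, 2, 1, 1, 1, 1, 0, 2, 1, 2, 2, 1, 2, 2, 0, 3, 1, 1, 1]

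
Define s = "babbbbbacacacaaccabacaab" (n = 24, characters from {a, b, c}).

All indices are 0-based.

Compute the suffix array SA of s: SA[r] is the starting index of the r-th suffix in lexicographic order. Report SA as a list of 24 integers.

[21, 13, 22, 17, 1, 19, 11, 9, 7, 14, 23, 0, 18, 6, 5, 4, 3, 2, 20, 12, 16, 10, 8, 15]

sorted suffixes:
  #0 SA[0]=21  'aab'
  #1 SA[1]=13  'aaccabacaab'
  #2 SA[2]=22  'ab'
  #3 SA[3]=17  'abacaab'
  #4 SA[4]=1  'abbbbbacacacaaccabacaab'
  #5 SA[5]=19  'acaab'
  #6 SA[6]=11  'acaaccabacaab'
  #7 SA[7]=9  'acacaaccabacaab'
  #8 SA[8]=7  'acacacaaccabacaab'
  #9 SA[9]=14  'accabacaab'
  #10 SA[10]=23  'b'
  #11 SA[11]=0  'babbbbbacacacaaccabacaab'
  #12 SA[12]=18  'bacaab'
  #13 SA[13]=6  'bacacacaaccabacaab'
  #14 SA[14]=5  'bbacacacaaccabacaab'
  #15 SA[15]=4  'bbbacacacaaccabacaab'
  #16 SA[16]=3  'bbbbacacacaaccabacaab'
  #17 SA[17]=2  'bbbbbacacacaaccabacaab'
  #18 SA[18]=20  'caab'
  #19 SA[19]=12  'caaccabacaab'
  #20 SA[20]=16  'cabacaab'
  #21 SA[21]=10  'cacaaccabacaab'
  #22 SA[22]=8  'cacacaaccabacaab'
  #23 SA[23]=15  'ccabacaab'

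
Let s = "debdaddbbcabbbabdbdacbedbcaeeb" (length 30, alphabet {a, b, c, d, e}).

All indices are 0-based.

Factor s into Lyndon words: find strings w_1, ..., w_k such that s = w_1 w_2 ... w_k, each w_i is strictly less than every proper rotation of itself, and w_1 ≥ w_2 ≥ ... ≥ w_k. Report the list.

emit factor 1: 'de' (i=0, period=2)
emit factor 2: 'bd' (i=2, period=2)
emit factor 3: 'addbbc' (i=4, period=6)
emit factor 4: 'abbbabdbdacbedbcaeeb' (i=10, period=20)

["de", "bd", "addbbc", "abbbabdbdacbedbcaeeb"]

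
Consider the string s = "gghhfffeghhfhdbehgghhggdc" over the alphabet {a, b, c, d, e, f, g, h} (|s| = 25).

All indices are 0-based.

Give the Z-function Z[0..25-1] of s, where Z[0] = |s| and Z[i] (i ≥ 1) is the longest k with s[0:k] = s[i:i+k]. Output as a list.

Z[0]=25
i=1: i≥r, start 0; Z[1]=1 grow→box=[1,2)
i=2: i≥r, start 0; Z[2]=0
i=3: i≥r, start 0; Z[3]=0
i=4: i≥r, start 0; Z[4]=0
i=5: i≥r, start 0; Z[5]=0
i=6: i≥r, start 0; Z[6]=0
i=7: i≥r, start 0; Z[7]=0
i=8: i≥r, start 0; Z[8]=1 grow→box=[8,9)
i=9: i≥r, start 0; Z[9]=0
i=10: i≥r, start 0; Z[10]=0
i=11: i≥r, start 0; Z[11]=0
i=12: i≥r, start 0; Z[12]=0
i=13: i≥r, start 0; Z[13]=0
i=14: i≥r, start 0; Z[14]=0
i=15: i≥r, start 0; Z[15]=0
i=16: i≥r, start 0; Z[16]=0
i=17: i≥r, start 0; Z[17]=4 grow→box=[17,21)
i=18: min(r-i=3, Z[1]=1)=1; Z[18]=1
i=19: min(r-i=2, Z[2]=0)=0; Z[19]=0
i=20: min(r-i=1, Z[3]=0)=0; Z[20]=0
i=21: i≥r, start 0; Z[21]=2 grow→box=[21,23)
i=22: min(r-i=1, Z[1]=1)=1; Z[22]=1
i=23: i≥r, start 0; Z[23]=0
i=24: i≥r, start 0; Z[24]=0

[25, 1, 0, 0, 0, 0, 0, 0, 1, 0, 0, 0, 0, 0, 0, 0, 0, 4, 1, 0, 0, 2, 1, 0, 0]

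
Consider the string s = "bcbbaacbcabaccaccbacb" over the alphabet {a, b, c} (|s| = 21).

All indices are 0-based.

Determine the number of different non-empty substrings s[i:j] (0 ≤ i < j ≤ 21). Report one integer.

199

sorted suffixes:
  #0 SA[0]=4  'aacbcabaccaccbacb'
  #1 SA[1]=9  'abaccaccbacb'
  #2 SA[2]=18  'acb'
  #3 SA[3]=5  'acbcabaccaccbacb'
  #4 SA[4]=11  'accaccbacb'
  #5 SA[5]=14  'accbacb'
  #6 SA[6]=20  'b'
  #7 SA[7]=3  'baacbcabaccaccbacb'
  #8 SA[8]=17  'bacb'
  #9 SA[9]=10  'baccaccbacb'
  #10 SA[10]=2  'bbaacbcabaccaccbacb'
  #11 SA[11]=7  'bcabaccaccbacb'
  #12 SA[12]=0  'bcbbaacbcabaccaccbacb'
  #13 SA[13]=8  'cabaccaccbacb'
  #14 SA[14]=13  'caccbacb'
  #15 SA[15]=19  'cb'
  #16 SA[16]=16  'cbacb'
  #17 SA[17]=1  'cbbaacbcabaccaccbacb'
  #18 SA[18]=6  'cbcabaccaccbacb'
  #19 SA[19]=12  'ccaccbacb'
  #20 SA[20]=15  'ccbacb'

SA = [4, 9, 18, 5, 11, 14, 20, 3, 17, 10, 2, 7, 0, 8, 13, 19, 16, 1, 6, 12, 15]
i: (SA[i-1],SA[i]) lcp shared
  1: (4,9) 1 'a'
  2: (9,18) 1 'a'
  3: (18,5) 3 'acb'
  4: (5,11) 2 'ac'
  5: (11,14) 3 'acc'
  6: (14,20) 0 ''
  7: (20,3) 1 'b'
  8: (3,17) 2 'ba'
  9: (17,10) 3 'bac'
  10: (10,2) 1 'b'
  11: (2,7) 1 'b'
  12: (7,0) 2 'bc'
  13: (0,8) 0 ''
  14: (8,13) 2 'ca'
  15: (13,19) 1 'c'
  16: (19,16) 2 'cb'
  17: (16,1) 2 'cb'
  18: (1,6) 2 'cb'
  19: (6,12) 1 'c'
  20: (12,15) 2 'cc'

n(n+1)/2 = 21·22/2 = 231
Σ LCP = 0 + 1 + 1 + 3 + 2 + 3 + 0 + 1 + 2 + 3 + 1 + 1 + 2 + 0 + 2 + 1 + 2 + 2 + 2 + 1 + 2 = 32
distinct = 231 − 32 = 199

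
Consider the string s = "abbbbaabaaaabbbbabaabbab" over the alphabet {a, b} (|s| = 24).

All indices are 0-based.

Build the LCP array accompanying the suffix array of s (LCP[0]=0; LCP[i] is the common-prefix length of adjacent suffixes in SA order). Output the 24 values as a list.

rank→(start, suffix):
  0 → (8, 'aaaabbbbabaabbab')
  1 → (9, 'aaabbbbabaabbab')
  2 → (5, 'aabaaaabbbbabaabbab')
  3 → (18, 'aabbab')
  4 → (10, 'aabbbbabaabbab')
  5 → (22, 'ab')
  6 → (6, 'abaaaabbbbabaabbab')
  7 → (16, 'abaabbab')
  8 → (19, 'abbab')
  9 → (0, 'abbbbaabaaaabbbbabaabbab')
  10 → (11, 'abbbbabaabbab')
  11 → (23, 'b')
  12 → (7, 'baaaabbbbabaabbab')
  13 → (4, 'baabaaaabbbbabaabbab')
  14 → (17, 'baabbab')
  15 → (21, 'bab')
  16 → (15, 'babaabbab')
  17 → (3, 'bbaabaaaabbbbabaabbab')
  18 → (20, 'bbab')
  19 → (14, 'bbabaabbab')
  20 → (2, 'bbbaabaaaabbbbabaabbab')
  21 → (13, 'bbbabaabbab')
  22 → (1, 'bbbbaabaaaabbbbabaabbab')
  23 → (12, 'bbbbabaabbab')

SA = [8, 9, 5, 18, 10, 22, 6, 16, 19, 0, 11, 23, 7, 4, 17, 21, 15, 3, 20, 14, 2, 13, 1, 12]
[i] adj suffixes → lcp
  [1] 8/9 → 3 ('aaa')
  [2] 9/5 → 2 ('aa')
  [3] 5/18 → 3 ('aab')
  [4] 18/10 → 4 ('aabb')
  [5] 10/22 → 1 ('a')
  [6] 22/6 → 2 ('ab')
  [7] 6/16 → 4 ('abaa')
  [8] 16/19 → 2 ('ab')
  [9] 19/0 → 3 ('abb')
  [10] 0/11 → 6 ('abbbba')
  [11] 11/23 → 0 ('')
  [12] 23/7 → 1 ('b')
  [13] 7/4 → 3 ('baa')
  [14] 4/17 → 4 ('baab')
  [15] 17/21 → 2 ('ba')
  [16] 21/15 → 3 ('bab')
  [17] 15/3 → 1 ('b')
  [18] 3/20 → 3 ('bba')
  [19] 20/14 → 4 ('bbab')
  [20] 14/2 → 2 ('bb')
  [21] 2/13 → 4 ('bbba')
  [22] 13/1 → 3 ('bbb')
  [23] 1/12 → 5 ('bbbba')

[0, 3, 2, 3, 4, 1, 2, 4, 2, 3, 6, 0, 1, 3, 4, 2, 3, 1, 3, 4, 2, 4, 3, 5]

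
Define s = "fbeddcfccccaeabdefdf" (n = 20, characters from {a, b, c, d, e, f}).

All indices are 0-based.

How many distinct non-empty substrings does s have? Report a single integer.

193

rank→(start, suffix):
  0 → (13, 'abdefdf')
  1 → (11, 'aeabdefdf')
  2 → (14, 'bdefdf')
  3 → (1, 'beddcfccccaeabdefdf')
  4 → (10, 'caeabdefdf')
  5 → (9, 'ccaeabdefdf')
  6 → (8, 'cccaeabdefdf')
  7 → (7, 'ccccaeabdefdf')
  8 → (5, 'cfccccaeabdefdf')
  9 → (4, 'dcfccccaeabdefdf')
  10 → (3, 'ddcfccccaeabdefdf')
  11 → (15, 'defdf')
  12 → (18, 'df')
  13 → (12, 'eabdefdf')
  14 → (2, 'eddcfccccaeabdefdf')
  15 → (16, 'efdf')
  16 → (19, 'f')
  17 → (0, 'fbeddcfccccaeabdefdf')
  18 → (6, 'fccccaeabdefdf')
  19 → (17, 'fdf')

SA = [13, 11, 14, 1, 10, 9, 8, 7, 5, 4, 3, 15, 18, 12, 2, 16, 19, 0, 6, 17]
i: (SA[i-1],SA[i]) lcp shared
  1: (13,11) 1 'a'
  2: (11,14) 0 ''
  3: (14,1) 1 'b'
  4: (1,10) 0 ''
  5: (10,9) 1 'c'
  6: (9,8) 2 'cc'
  7: (8,7) 3 'ccc'
  8: (7,5) 1 'c'
  9: (5,4) 0 ''
  10: (4,3) 1 'd'
  11: (3,15) 1 'd'
  12: (15,18) 1 'd'
  13: (18,12) 0 ''
  14: (12,2) 1 'e'
  15: (2,16) 1 'e'
  16: (16,19) 0 ''
  17: (19,0) 1 'f'
  18: (0,6) 1 'f'
  19: (6,17) 1 'f'

n(n+1)/2 = 20·21/2 = 210
Σ LCP = 0 + 1 + 0 + 1 + 0 + 1 + 2 + 3 + 1 + 0 + 1 + 1 + 1 + 0 + 1 + 1 + 0 + 1 + 1 + 1 = 17
distinct = 210 − 17 = 193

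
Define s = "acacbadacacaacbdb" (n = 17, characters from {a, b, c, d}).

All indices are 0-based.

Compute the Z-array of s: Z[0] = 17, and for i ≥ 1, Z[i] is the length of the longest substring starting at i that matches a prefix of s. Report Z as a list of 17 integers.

[17, 0, 2, 0, 0, 1, 0, 4, 0, 3, 0, 1, 2, 0, 0, 0, 0]

Z[0]=17
i=1: i≥r, start 0; Z[1]=0
i=2: i≥r, start 0; Z[2]=2 extend→box=[2,4)
i=3: min(r-i=1, Z[1]=0)=0; Z[3]=0
i=4: i≥r, start 0; Z[4]=0
i=5: i≥r, start 0; Z[5]=1 extend→box=[5,6)
i=6: i≥r, start 0; Z[6]=0
i=7: i≥r, start 0; Z[7]=4 extend→box=[7,11)
i=8: min(r-i=3, Z[1]=0)=0; Z[8]=0
i=9: min(r-i=2, Z[2]=2)=2; Z[9]=3 extend→box=[9,12)
i=10: min(r-i=2, Z[1]=0)=0; Z[10]=0
i=11: min(r-i=1, Z[2]=2)=1; Z[11]=1
i=12: i≥r, start 0; Z[12]=2 extend→box=[12,14)
i=13: min(r-i=1, Z[1]=0)=0; Z[13]=0
i=14: i≥r, start 0; Z[14]=0
i=15: i≥r, start 0; Z[15]=0
i=16: i≥r, start 0; Z[16]=0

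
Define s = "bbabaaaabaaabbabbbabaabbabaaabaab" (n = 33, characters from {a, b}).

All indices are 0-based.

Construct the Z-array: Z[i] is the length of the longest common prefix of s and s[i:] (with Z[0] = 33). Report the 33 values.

Z[0]=33
i=1: outside box; Z[1]=1 grow→box=[1,2)
i=2: outside box; Z[2]=0
i=3: outside box; Z[3]=1 grow→box=[3,4)
i=4: outside box; Z[4]=0
i=5: outside box; Z[5]=0
i=6: outside box; Z[6]=0
i=7: outside box; Z[7]=0
i=8: outside box; Z[8]=1 grow→box=[8,9)
i=9: outside box; Z[9]=0
i=10: outside box; Z[10]=0
i=11: outside box; Z[11]=0
i=12: outside box; Z[12]=4 grow→box=[12,16)
i=13: min(r-i=3, Z[1]=1)=1; Z[13]=1
i=14: min(r-i=2, Z[2]=0)=0; Z[14]=0
i=15: min(r-i=1, Z[3]=1)=1; Z[15]=2 grow→box=[15,17)
i=16: min(r-i=1, Z[1]=1)=1; Z[16]=6 grow→box=[16,22)
i=17: min(r-i=5, Z[1]=1)=1; Z[17]=1
i=18: min(r-i=4, Z[2]=0)=0; Z[18]=0
i=19: min(r-i=3, Z[3]=1)=1; Z[19]=1
i=20: min(r-i=2, Z[4]=0)=0; Z[20]=0
i=21: min(r-i=1, Z[5]=0)=0; Z[21]=0
i=22: outside box; Z[22]=7 grow→box=[22,29)
i=23: min(r-i=6, Z[1]=1)=1; Z[23]=1
i=24: min(r-i=5, Z[2]=0)=0; Z[24]=0
i=25: min(r-i=4, Z[3]=1)=1; Z[25]=1
i=26: min(r-i=3, Z[4]=0)=0; Z[26]=0
i=27: min(r-i=2, Z[5]=0)=0; Z[27]=0
i=28: min(r-i=1, Z[6]=0)=0; Z[28]=0
i=29: outside box; Z[29]=1 grow→box=[29,30)
i=30: outside box; Z[30]=0
i=31: outside box; Z[31]=0
i=32: outside box; Z[32]=1 grow→box=[32,33)

[33, 1, 0, 1, 0, 0, 0, 0, 1, 0, 0, 0, 4, 1, 0, 2, 6, 1, 0, 1, 0, 0, 7, 1, 0, 1, 0, 0, 0, 1, 0, 0, 1]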